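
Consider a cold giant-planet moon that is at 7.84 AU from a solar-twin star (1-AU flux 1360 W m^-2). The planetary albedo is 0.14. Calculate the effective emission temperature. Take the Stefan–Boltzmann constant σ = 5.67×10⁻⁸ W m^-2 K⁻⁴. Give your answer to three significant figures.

95.7 K

Irradiance scales as 1/d², so S = 1360 W m^-2 × (1/7.84)² = 22.13 W m^-2.
Absorbed flux (global mean): S(1−α)/4 = 22.13·0.86/4 = 4.757 W m^-2.
Balancing against σT⁴: T = (4.757/5.67×10⁻⁸)^(1/4) = 95.71 K.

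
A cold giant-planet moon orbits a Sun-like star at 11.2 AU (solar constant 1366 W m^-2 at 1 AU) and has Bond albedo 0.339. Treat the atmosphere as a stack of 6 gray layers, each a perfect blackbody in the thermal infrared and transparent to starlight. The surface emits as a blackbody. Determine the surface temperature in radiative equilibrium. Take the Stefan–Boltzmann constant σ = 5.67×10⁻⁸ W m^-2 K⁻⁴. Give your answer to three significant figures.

122 K

Irradiance scales as 1/d², so S = 1366 W m^-2 × (1/11.2)² = 10.89 W m^-2.
The effective emission temperature is T_e = [S(1−α)/(4σ)]^¼ = 75.06 K.
For an N-layer opaque stack, T_s⁴ = (N+1)T_e⁴, hence T_s = (7)^(1/4)×75.06 K = 122.1 K.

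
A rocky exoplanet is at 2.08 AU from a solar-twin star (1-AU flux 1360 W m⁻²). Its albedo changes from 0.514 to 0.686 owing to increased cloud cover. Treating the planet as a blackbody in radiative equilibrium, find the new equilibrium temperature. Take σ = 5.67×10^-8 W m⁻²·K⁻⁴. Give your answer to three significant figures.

By the inverse-square law, S = 1360/2.08² = 314.3 W m⁻².
T₂ = [S(1−α₂)/(4σ)]^(1/4) = [314.3·0.314/(4σ)]^(1/4) = 144.4 K.

144 kelvin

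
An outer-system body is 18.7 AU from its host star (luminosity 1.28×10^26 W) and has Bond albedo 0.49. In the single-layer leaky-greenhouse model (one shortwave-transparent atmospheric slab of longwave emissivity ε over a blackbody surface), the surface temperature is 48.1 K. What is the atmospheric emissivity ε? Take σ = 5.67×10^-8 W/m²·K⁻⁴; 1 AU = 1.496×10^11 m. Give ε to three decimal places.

0.906

Orbital distance: d = 18.7 AU = 2.798×10^12 m.
Spreading L over a sphere of radius d: S = 1.28×10^26/(4π·2.80×10^12²) = 1.302 W/m².
First, T_e = [1.302·(1−0.49)/(4σ)]^(1/4) = 41.36 K.
T_s⁴ = T_e⁴·2/(2−ε) → ε = 2 − 2(T_e/T_s)⁴ = 2 − 2·(41.36/48.1)⁴ = 0.9065.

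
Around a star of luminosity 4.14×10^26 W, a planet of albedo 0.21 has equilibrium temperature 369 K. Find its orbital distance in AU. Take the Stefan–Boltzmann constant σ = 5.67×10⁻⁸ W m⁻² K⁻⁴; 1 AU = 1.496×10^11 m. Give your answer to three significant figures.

0.526 AU

The flux needed for this T is 4σT⁴/(1−0.21) = 5323 W m⁻².
S = L/(4πd²) → d = √(L/4πS) = √(4.14×10^26/(4π·5323)) = 7.867×10^10 m = 0.5259 AU.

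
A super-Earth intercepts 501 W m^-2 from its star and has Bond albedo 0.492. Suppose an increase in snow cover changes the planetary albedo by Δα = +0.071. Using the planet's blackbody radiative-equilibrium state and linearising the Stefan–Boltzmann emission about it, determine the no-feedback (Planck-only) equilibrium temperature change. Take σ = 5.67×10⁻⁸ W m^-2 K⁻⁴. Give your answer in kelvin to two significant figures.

-6.4 kelvin

Reference equilibrium: T_e = [S(1−α)/(4σ)]^(1/4) = 183.0 K.
TOA radiative forcing: ΔF = −S·Δα/4 = −501.0·(+0.071)/4 = -8.893 W m^-2.
The Planck feedback parameter is 4σT_e³ = 1.391 W m^-2/K.
ΔT₀ = ΔF/λ_P = -8.893/1.391 = -6.40 K.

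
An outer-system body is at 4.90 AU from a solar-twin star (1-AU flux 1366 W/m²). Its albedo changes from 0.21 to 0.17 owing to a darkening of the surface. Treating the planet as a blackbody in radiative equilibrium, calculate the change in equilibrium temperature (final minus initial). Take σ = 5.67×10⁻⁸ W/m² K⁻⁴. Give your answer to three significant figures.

Flux at the orbit: S = 1366/(4.90)² = 56.89 W/m².
With α = 0.21, T₁ = 118.6 K.
After:  T₂ = [56.89·0.83/(4σ)]^(1/4) = 120.1 K.
Change: 120.1 − 118.6 = 1.474 K.

1.47 kelvin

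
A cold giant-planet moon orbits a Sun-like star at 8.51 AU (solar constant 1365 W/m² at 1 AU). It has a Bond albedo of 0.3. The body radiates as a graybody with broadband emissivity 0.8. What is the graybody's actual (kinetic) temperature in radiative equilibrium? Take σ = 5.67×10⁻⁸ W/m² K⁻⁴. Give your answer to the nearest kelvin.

92 K

Flux at the orbit: S = 1365/(8.51)² = 18.85 W/m².
Averaging over the sphere, the absorbed flux is S(1−α)/4 = 3.298 W/m².
Equating to εσT⁴ with ε = 0.8: T = (3.298/0.8σ)^(1/4) = 92.34 K.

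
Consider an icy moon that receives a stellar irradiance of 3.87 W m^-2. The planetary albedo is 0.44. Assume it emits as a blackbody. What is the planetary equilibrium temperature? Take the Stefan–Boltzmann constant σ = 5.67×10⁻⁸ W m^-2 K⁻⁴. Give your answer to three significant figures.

Absorbed flux (global mean): S(1−α)/4 = 3.870·0.56/4 = 0.5418 W m^-2.
In equilibrium σT⁴ equals this, so T = 55.60 K.

55.6 K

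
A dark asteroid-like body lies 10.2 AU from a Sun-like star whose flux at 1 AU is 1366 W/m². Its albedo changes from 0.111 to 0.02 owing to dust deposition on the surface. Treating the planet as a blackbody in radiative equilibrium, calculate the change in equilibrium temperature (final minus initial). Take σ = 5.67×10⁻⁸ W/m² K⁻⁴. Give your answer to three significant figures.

Irradiance scales as 1/d², so S = 1366 W/m² × (1/10.2)² = 13.13 W/m².
With α = 0.111, T₁ = 84.70 K.
Final:   T₂ = [S(1−0.02)/(4σ)]^(1/4) = 86.79 K.
Change: 86.79 − 84.70 = 2.089 K.

2.09 K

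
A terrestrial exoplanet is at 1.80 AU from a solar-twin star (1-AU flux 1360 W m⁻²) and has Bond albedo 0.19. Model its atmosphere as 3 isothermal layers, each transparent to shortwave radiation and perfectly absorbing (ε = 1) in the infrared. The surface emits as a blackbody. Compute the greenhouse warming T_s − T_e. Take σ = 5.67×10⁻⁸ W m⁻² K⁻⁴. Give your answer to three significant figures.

81.5 K

Irradiance scales as 1/d², so S = 1360 W m⁻² × (1/1.80)² = 419.8 W m⁻².
OLR = S(1−α)/4 = 85.00 W m⁻²; the top layer radiates at T_e = 196.8 K.
Surface: T_s = (4)^¼·T_e = 278.3 K.
Warming: T_s − T_e = 81.50 K.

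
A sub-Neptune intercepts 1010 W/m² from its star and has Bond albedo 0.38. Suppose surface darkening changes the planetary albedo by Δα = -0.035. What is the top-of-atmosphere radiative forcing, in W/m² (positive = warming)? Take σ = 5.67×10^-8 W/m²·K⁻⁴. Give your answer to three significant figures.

ΔF = −(S/4)Δα = −(1010/4)×(-0.035) = 8.838 W/m².

8.84 W/m²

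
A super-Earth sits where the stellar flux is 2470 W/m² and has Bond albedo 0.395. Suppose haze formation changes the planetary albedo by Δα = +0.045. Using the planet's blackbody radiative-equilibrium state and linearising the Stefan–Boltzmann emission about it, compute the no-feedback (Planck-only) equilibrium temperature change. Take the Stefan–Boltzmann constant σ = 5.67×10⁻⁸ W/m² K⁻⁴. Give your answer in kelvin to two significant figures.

Reference equilibrium: T_e = [S(1−α)/(4σ)]^(1/4) = 284.9 K.
ΔF = −(S/4)Δα = −(2470/4)×(+0.045) = -27.79 W/m².
Planck response: λ_P = 4σT_e³ = 4·5.67×10⁻⁸·(284.9)³ = 5.245 W/m²/K.
Hence the no-feedback warming is ΔF/(4σT_e³) = -5.30 K.

-5.3 K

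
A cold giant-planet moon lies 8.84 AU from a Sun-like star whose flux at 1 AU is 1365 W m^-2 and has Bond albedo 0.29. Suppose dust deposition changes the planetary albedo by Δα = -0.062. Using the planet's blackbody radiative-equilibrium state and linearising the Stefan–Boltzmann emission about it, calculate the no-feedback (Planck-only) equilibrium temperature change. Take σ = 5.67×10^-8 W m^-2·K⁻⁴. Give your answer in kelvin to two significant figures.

By the inverse-square law, S = 1365/8.84² = 17.47 W m^-2.
Unperturbed T_e = [17.47·(1−0.29)/(4σ)]^¼ = 85.99 K.
ΔF = −(S/4)Δα = −(17.47/4)×(-0.062) = 0.2707 W m^-2.
The Planck feedback parameter is 4σT_e³ = 0.1442 W m^-2/K.
ΔT₀ = ΔF/λ_P = 0.2707/0.1442 = 1.88 K.

1.9 K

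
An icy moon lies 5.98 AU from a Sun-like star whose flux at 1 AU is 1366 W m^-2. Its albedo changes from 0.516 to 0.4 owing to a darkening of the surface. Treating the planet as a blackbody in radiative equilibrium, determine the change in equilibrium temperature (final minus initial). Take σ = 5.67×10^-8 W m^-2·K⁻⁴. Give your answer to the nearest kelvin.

5 K

Flux at the orbit: S = 1366/(5.98)² = 38.20 W m^-2.
Before: T₁ = [38.20·0.484/(4σ)]^(1/4) = 95.02 K.
Final:   T₂ = [S(1−0.4)/(4σ)]^(1/4) = 100.3 K.
Change: 100.3 − 95.02 = 5.243 K.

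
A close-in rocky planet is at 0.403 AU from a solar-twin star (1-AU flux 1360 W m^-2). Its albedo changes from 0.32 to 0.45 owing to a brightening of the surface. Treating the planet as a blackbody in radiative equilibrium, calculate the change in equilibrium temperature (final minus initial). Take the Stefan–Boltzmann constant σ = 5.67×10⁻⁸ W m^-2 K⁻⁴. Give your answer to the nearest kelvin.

-21 kelvin

Irradiance scales as 1/d², so S = 1360 W m^-2 × (1/0.403)² = 8374 W m^-2.
Initial: T₁ = [S(1−0.32)/(4σ)]^(1/4) = 398.1 K.
With α = 0.45, T₂ = 377.5 K.
ΔT = T₂ − T₁ = -20.56 K.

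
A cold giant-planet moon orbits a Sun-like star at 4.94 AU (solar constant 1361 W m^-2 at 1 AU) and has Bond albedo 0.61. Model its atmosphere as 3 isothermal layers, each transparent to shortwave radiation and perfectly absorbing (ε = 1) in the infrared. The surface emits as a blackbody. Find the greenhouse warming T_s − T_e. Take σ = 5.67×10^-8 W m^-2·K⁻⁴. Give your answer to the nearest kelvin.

41 kelvin

Flux at the orbit: S = 1361/(4.94)² = 55.77 W m^-2.
Top-of-atmosphere balance: σT_e⁴ = S(1−α)/4 = 5.438 W m^-2 → T_e = 98.96 K.
Surface: T_s = (4)^¼·T_e = 139.9 K.
Warming: T_s − T_e = 40.99 K.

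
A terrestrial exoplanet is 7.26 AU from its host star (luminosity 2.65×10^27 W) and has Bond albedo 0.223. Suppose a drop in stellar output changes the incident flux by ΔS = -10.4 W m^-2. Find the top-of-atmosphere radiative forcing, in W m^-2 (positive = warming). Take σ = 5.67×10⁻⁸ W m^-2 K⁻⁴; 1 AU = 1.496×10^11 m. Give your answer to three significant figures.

-2.02 W m^-2

d = 7.26 × 1.496×10^11 m = 1.086×10^12 m.
S = L/(4πd²) = 178.8 W m^-2.
Only a fraction (1−α) is absorbed and it's spread over 4πR², so ΔF = (1−α)ΔS/4 = -2.020 W m^-2.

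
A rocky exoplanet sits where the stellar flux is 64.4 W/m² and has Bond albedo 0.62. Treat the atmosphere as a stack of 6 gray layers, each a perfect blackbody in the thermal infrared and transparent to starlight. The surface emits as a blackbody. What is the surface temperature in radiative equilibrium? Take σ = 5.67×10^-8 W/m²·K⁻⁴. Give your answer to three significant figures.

166 K

OLR = S(1−α)/4 = 6.118 W/m²; the top layer radiates at T_e = 101.9 K.
With N = 6 opaque layers, T_s = (N+1)^(1/4)·T_e = 7^(1/4)·101.9 = 165.8 K.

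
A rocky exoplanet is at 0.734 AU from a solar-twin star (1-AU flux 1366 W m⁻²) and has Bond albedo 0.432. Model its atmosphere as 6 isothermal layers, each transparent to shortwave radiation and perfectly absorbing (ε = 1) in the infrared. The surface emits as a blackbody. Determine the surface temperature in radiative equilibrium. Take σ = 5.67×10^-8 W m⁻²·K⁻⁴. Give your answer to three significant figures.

Irradiance scales as 1/d², so S = 1366 W m⁻² × (1/0.734)² = 2535 W m⁻².
OLR = S(1−α)/4 = 360.0 W m⁻²; the top layer radiates at T_e = 282.3 K.
With N = 6 opaque layers, T_s = (N+1)^(1/4)·T_e = 7^(1/4)·282.3 = 459.2 K.

459 K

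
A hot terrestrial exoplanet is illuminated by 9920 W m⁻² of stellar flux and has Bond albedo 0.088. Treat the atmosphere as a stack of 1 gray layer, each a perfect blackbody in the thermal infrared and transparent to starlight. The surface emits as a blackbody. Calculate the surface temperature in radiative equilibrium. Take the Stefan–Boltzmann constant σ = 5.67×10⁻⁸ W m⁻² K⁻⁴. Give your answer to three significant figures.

531 kelvin

Top-of-atmosphere balance: σT_e⁴ = S(1−α)/4 = 2262 W m⁻² → T_e = 446.9 K.
For an N-layer opaque stack, T_s⁴ = (N+1)T_e⁴, hence T_s = (2)^(1/4)×446.9 K = 531.5 K.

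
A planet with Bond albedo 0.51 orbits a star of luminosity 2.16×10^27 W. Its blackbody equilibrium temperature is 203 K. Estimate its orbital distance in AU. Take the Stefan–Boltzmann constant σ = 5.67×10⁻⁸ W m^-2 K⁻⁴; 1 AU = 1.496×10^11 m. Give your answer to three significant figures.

3.13 AU

Energy balance gives S = 4σT⁴/(1−α) = 786.0 W m^-2.
From L = 4πd²S, d = √(2.16×10^27/(4π·786.0)) = 4.676×10^11 m = 3.126 AU.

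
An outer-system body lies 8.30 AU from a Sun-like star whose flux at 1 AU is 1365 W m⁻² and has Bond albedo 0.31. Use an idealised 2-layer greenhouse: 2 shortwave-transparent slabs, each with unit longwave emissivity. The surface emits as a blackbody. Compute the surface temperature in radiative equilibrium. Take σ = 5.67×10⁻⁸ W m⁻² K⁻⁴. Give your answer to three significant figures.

116 K

Flux at the orbit: S = 1365/(8.30)² = 19.81 W m⁻².
Top-of-atmosphere balance: σT_e⁴ = S(1−α)/4 = 3.418 W m⁻² → T_e = 88.11 K.
With N = 2 opaque layers, T_s = (N+1)^(1/4)·T_e = 3^(1/4)·88.11 = 116.0 K.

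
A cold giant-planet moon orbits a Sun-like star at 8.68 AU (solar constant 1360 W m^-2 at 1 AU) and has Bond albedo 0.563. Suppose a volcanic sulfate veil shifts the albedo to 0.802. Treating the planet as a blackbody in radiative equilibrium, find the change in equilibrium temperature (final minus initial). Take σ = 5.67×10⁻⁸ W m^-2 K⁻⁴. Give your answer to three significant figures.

-13.8 K

Flux at the orbit: S = 1360/(8.68)² = 18.05 W m^-2.
Initial: T₁ = [S(1−0.563)/(4σ)]^(1/4) = 76.80 K.
Final:   T₂ = [S(1−0.802)/(4σ)]^(1/4) = 63.01 K.
Change: 63.01 − 76.80 = -13.79 K.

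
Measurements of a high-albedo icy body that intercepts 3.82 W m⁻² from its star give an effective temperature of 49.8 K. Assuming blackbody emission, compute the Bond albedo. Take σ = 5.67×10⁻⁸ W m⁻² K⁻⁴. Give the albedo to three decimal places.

0.635

Energy balance: S(1−α)/4 = σT⁴, so 1−α = 4σT⁴/S.
4σT⁴ = 4·5.67×10⁻⁸·(49.8)⁴ = 1.395 W m⁻².
Hence α = 1 − 1.395/3.820 = 0.6348.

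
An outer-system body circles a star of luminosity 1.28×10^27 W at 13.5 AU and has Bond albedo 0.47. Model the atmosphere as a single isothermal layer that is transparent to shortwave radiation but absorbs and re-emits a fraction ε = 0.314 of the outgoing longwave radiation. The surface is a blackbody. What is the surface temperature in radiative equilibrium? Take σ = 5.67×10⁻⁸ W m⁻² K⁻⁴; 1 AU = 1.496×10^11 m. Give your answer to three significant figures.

91.2 K

Orbital distance: d = 13.5 AU = 2.020×10^12 m.
S = L/(4πd²) = 24.97 W m⁻².
Effective emission temperature (TOA balance): σT_e⁴ = S(1−α)/4 = 3.309 W m⁻² → T_e = 87.40 K.
Surface balance with a leaky layer gives σT_s⁴ = σT_e⁴·2/(2−ε), so T_s = T_e·[2/(2−0.314)]^(1/4) = 91.22 K.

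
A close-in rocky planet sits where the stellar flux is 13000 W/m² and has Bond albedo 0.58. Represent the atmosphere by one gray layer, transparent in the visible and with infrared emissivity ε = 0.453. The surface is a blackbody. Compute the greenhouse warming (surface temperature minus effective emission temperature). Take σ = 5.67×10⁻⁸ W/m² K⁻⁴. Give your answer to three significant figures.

26.1 K

At the top of the atmosphere, σT_e⁴ = S(1−α)/4 = 1365 W/m², giving T_e = 393.9 K.
The surface balance (absorbed SW + ε·downward IR = σT_s⁴) with T_a⁴ = T_s⁴/2 reduces to T_s = T_e·[2/(2−ε)]^¼ = 420.0 K.
Greenhouse warming: T_s − T_e = 26.12 K.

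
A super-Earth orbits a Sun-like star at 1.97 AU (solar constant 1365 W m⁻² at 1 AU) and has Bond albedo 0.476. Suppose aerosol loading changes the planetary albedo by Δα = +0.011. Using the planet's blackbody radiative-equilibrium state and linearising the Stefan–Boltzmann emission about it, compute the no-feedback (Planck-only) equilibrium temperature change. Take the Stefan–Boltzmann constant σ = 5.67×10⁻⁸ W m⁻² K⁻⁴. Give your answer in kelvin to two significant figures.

-0.89 kelvin

Flux at the orbit: S = 1365/(1.97)² = 351.7 W m⁻².
Reference equilibrium: T_e = [S(1−α)/(4σ)]^(1/4) = 168.8 K.
The change in absorbed flux is Δ[S(1−α)/4] = −SΔα/4 = -0.9672 W m⁻².
Linearising σT⁴ gives d(σT⁴)/dT = 4σT_e³ = 1.092 W m⁻² per K.
ΔT₀ = ΔF/λ_P = -0.9672/1.092 = -0.886 K.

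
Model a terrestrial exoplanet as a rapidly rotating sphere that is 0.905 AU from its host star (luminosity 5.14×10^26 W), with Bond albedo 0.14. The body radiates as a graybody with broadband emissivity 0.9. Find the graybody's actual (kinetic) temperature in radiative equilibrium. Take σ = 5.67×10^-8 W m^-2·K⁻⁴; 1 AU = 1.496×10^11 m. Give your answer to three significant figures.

311 K

d = 0.905 × 1.496×10^11 m = 1.354×10^11 m.
S = L/(4πd²) = 2231 W m^-2.
Absorbed flux (global mean): S(1−α)/4 = 2231·0.86/4 = 479.8 W m^-2.
Equating to εσT⁴ with ε = 0.9: T = (479.8/0.9σ)^(1/4) = 311.4 K.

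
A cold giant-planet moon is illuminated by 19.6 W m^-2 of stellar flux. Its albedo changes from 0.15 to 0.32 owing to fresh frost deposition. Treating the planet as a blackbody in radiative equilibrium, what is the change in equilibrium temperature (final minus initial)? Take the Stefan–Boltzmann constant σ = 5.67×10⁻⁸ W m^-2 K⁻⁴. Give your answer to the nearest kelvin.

With α = 0.15, T₁ = 92.58 K.
Final:   T₂ = [S(1−0.32)/(4σ)]^(1/4) = 87.55 K.
Change: 87.55 − 92.58 = -5.023 K.

-5 K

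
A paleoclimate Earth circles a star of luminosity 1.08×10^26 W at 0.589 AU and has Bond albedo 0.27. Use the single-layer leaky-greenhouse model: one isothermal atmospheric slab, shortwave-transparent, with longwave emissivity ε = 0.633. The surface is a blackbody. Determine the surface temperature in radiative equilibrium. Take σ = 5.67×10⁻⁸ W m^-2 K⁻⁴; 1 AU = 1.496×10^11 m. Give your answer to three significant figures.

Orbital distance: d = 0.589 AU = 8.811×10^10 m.
Flux at the orbit: S = L/(4πd²) = 1.08×10^26/(4π·(8.81×10^10)²) = 1107 W m^-2.
At the top of the atmosphere, σT_e⁴ = S(1−α)/4 = 202.0 W m^-2, giving T_e = 244.3 K.
For a single slab of emissivity ε, T_s⁴ = 2T_e⁴/(2−ε); thus T_s = 244.3·(1.463)^(1/4) = 268.7 K.

269 K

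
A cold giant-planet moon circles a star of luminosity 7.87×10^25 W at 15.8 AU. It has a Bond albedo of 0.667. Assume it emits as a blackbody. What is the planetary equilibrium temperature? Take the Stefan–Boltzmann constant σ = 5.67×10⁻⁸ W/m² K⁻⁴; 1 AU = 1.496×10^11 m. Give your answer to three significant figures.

d = 15.8 × 1.496×10^11 m = 2.364×10^12 m.
Spreading L over a sphere of radius d: S = 7.87×10^25/(4π·2.36×10^12²) = 1.121 W/m².
The planet absorbs (1−α)S over its disc πR² and re-emits over 4πR², so the mean absorbed flux is (1−0.667)·1.121/4 = 0.09332 W/m².
Balancing against σT⁴: T = (0.09332/5.67×10⁻⁸)^(1/4) = 35.82 K.

35.8 kelvin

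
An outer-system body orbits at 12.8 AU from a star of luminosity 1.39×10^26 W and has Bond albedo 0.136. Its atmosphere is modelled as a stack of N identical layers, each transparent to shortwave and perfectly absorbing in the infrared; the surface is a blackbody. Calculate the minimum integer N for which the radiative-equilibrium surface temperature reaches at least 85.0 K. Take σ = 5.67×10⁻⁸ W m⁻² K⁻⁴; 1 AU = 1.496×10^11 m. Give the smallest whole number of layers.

Orbital distance: d = 12.8 AU = 1.915×10^12 m.
Spreading L over a sphere of radius d: S = 1.39×10^26/(4π·1.91×10^12²) = 3.017 W m⁻².
OLR = S(1−α)/4 = 0.6516 W m⁻²; the top layer radiates at T_e = 58.22 K.
T_s = (N+1)^(1/4)·T_e ≥ 85.0 K requires N+1 ≥ (T_s/T_e)⁴ = (85.0/58.22)⁴ = 4.542.
The minimum whole number is N = 4.

4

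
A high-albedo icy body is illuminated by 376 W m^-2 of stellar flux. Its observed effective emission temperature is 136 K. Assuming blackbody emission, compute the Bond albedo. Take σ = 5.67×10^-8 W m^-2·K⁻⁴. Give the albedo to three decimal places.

Rearranging the radiative balance, α = 1 − 4σT⁴/S.
σT⁴ = 19.40 W m^-2, so 4σT⁴ = 77.59 W m^-2.
1−α = 77.59/376.0 = 0.2064, so α = 0.7936.

0.794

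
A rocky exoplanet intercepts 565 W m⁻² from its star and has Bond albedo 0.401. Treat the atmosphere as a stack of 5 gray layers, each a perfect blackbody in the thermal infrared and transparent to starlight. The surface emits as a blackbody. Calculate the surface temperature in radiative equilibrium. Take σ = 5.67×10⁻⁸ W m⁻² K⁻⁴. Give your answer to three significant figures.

The effective emission temperature is T_e = [S(1−α)/(4σ)]^¼ = 196.5 K.
For an N-layer opaque stack, T_s⁴ = (N+1)T_e⁴, hence T_s = (6)^(1/4)×196.5 K = 307.6 K.

308 K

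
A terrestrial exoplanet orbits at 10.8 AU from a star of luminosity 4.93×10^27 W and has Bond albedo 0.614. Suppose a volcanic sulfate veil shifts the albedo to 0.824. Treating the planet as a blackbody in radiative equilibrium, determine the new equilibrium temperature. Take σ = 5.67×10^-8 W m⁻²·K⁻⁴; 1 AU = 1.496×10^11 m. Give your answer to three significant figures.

d = 10.8 × 1.496×10^11 m = 1.616×10^12 m.
Flux at the orbit: S = L/(4πd²) = 4.93×10^27/(4π·(1.62×10^12)²) = 150.3 W m⁻².
With the new albedo, S(1−α₂)/4 = 6.613 W m⁻², so T₂ = 103.9 K.

104 kelvin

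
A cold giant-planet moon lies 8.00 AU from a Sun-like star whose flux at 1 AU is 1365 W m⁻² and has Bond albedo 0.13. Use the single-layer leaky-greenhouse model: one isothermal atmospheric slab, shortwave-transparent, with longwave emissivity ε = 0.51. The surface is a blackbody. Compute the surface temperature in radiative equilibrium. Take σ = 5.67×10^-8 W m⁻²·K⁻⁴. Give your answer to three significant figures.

102 kelvin

Irradiance scales as 1/d², so S = 1365 W m⁻² × (1/8.00)² = 21.33 W m⁻².
The planet radiates to space at T_e = [S(1−α)/(4σ)]^(1/4) = 95.11 K.
The surface balance (absorbed SW + ε·downward IR = σT_s⁴) with T_a⁴ = T_s⁴/2 reduces to T_s = T_e·[2/(2−ε)]^¼ = 102.4 K.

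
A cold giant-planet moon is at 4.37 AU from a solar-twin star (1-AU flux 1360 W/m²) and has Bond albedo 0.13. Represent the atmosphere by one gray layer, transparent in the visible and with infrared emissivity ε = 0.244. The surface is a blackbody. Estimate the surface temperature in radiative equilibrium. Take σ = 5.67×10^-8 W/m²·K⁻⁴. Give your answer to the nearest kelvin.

By the inverse-square law, S = 1360/4.37² = 71.22 W/m².
At the top of the atmosphere, σT_e⁴ = S(1−α)/4 = 15.49 W/m², giving T_e = 128.6 K.
For a single slab of emissivity ε, T_s⁴ = 2T_e⁴/(2−ε); thus T_s = 128.6·(1.139)^(1/4) = 132.8 K.

133 K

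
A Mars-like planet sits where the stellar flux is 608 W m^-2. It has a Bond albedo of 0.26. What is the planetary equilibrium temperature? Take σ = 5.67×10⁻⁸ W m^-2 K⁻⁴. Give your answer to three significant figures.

Averaging over the sphere, the absorbed flux is S(1−α)/4 = 112.5 W m^-2.
Set σT⁴ = 112.5 → T = (112.5/σ)^(1/4) = 211.0 K.

211 K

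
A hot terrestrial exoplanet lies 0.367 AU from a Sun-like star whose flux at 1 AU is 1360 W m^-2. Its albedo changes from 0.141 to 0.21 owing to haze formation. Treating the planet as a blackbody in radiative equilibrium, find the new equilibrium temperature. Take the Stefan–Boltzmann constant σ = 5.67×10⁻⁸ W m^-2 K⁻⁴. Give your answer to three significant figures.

433 K

Flux at the orbit: S = 1360/(0.367)² = 10100 W m^-2.
New equilibrium: T₂ = [(1−0.21)·10100/(4σ)]^(1/4) = 433.1 K.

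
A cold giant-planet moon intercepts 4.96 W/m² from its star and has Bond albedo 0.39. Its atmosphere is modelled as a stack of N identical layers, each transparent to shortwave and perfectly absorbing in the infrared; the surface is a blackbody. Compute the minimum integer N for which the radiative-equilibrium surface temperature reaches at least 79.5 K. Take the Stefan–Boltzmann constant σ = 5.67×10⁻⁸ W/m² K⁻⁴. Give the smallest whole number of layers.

Top-of-atmosphere balance: σT_e⁴ = S(1−α)/4 = 0.7564 W/m² → T_e = 60.44 K.
T_s = (N+1)^(1/4)·T_e ≥ 79.5 K requires N+1 ≥ (T_s/T_e)⁴ = (79.5/60.44)⁴ = 2.994.
So N ≥ 1.994; the smallest integer is N = 2.

2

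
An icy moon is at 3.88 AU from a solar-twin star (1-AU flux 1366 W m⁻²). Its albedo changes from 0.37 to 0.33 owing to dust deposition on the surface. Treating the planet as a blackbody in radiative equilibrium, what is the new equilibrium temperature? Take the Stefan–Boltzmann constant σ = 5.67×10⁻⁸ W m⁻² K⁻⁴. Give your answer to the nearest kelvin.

By the inverse-square law, S = 1366/3.88² = 90.74 W m⁻².
T₂ = [S(1−α₂)/(4σ)]^(1/4) = [90.74·0.67/(4σ)]^(1/4) = 128.0 K.

128 kelvin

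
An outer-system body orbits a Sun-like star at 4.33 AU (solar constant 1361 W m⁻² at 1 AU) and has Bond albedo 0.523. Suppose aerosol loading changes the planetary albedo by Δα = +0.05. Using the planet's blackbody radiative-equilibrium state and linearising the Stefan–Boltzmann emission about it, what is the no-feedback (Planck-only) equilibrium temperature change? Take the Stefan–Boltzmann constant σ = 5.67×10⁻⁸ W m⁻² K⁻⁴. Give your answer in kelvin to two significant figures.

-2.9 K

Flux at the orbit: S = 1361/(4.33)² = 72.59 W m⁻².
Reference equilibrium: T_e = [S(1−α)/(4σ)]^(1/4) = 111.2 K.
ΔF = −(S/4)Δα = −(72.59/4)×(+0.05) = -0.9074 W m⁻².
The Planck feedback parameter is 4σT_e³ = 0.3115 W m⁻²/K.
Hence the no-feedback warming is ΔF/(4σT_e³) = -2.91 K.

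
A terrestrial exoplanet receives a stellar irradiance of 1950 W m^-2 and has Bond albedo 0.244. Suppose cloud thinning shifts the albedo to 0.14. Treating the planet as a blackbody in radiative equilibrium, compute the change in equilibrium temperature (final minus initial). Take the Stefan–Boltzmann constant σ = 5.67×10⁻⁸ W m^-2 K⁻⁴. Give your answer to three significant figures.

Before: T₁ = [1950·0.756/(4σ)]^(1/4) = 283.9 K.
Final:   T₂ = [S(1−0.14)/(4σ)]^(1/4) = 293.2 K.
ΔT = T₂ − T₁ = 9.298 K.

9.30 K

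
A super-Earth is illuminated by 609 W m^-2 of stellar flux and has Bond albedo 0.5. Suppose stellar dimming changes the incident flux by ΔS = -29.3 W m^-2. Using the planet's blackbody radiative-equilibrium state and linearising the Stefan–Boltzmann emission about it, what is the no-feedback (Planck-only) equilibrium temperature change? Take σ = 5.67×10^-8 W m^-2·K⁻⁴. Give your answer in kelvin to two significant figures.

-2.3 K

The baseline emission temperature is T_e = 191.4 K.
Only a fraction (1−α) is absorbed and it's spread over 4πR², so ΔF = (1−α)ΔS/4 = -3.663 W m^-2.
Linearising σT⁴ gives d(σT⁴)/dT = 4σT_e³ = 1.591 W m^-2 per K.
Hence the no-feedback warming is ΔF/(4σT_e³) = -2.30 K.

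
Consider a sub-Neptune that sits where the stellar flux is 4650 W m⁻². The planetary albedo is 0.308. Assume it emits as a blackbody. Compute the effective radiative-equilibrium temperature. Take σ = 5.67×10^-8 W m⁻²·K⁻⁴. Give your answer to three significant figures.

Absorbed flux (global mean): S(1−α)/4 = 4650·0.692/4 = 804.4 W m⁻².
Set σT⁴ = 804.4 → T = (804.4/σ)^(1/4) = 345.1 K.

345 kelvin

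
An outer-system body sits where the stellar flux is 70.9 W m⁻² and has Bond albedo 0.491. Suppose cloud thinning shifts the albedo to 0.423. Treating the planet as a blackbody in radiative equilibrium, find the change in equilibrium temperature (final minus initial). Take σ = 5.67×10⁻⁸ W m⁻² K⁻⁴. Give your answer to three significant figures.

3.58 K

Before: T₁ = [70.90·0.509/(4σ)]^(1/4) = 112.3 K.
Final:   T₂ = [S(1−0.423)/(4σ)]^(1/4) = 115.9 K.
Change: 115.9 − 112.3 = 3.577 K.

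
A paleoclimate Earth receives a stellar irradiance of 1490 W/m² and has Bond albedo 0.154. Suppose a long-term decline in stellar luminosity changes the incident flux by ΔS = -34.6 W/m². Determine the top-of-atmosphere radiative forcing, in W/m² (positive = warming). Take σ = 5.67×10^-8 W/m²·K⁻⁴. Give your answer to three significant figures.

-7.32 W/m²

Only a fraction (1−α) is absorbed and it's spread over 4πR², so ΔF = (1−α)ΔS/4 = -7.318 W/m².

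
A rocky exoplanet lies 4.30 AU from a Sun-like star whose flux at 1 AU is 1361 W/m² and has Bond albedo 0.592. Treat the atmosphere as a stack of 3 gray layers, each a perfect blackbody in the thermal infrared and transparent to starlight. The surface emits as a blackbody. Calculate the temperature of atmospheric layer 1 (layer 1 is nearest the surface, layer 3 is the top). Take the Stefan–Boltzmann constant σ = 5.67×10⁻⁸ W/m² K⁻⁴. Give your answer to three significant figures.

Flux at the orbit: S = 1361/(4.30)² = 73.61 W/m².
Top-of-atmosphere balance: σT_e⁴ = S(1−α)/4 = 7.508 W/m² → T_e = 107.3 K.
Each opaque layer satisfies 2T_j⁴ = T_{j−1}⁴ + T_{j+1}⁴, giving T_k⁴ = (N+1−k)T_e⁴.
T_1 = (3)^(1/4)·107.3 = 141.2 K.

141 K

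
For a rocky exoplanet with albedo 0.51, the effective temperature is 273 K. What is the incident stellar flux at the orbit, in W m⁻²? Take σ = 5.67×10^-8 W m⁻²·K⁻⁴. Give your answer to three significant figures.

Invert the energy balance for S: S = 4σT⁴/(1−α).
σT⁴ = 5.67×10⁻⁸·(273)⁴ = 314.9 W m⁻².
S = 4·314.9/0.49 = 2571 W m⁻².

2570 W m⁻²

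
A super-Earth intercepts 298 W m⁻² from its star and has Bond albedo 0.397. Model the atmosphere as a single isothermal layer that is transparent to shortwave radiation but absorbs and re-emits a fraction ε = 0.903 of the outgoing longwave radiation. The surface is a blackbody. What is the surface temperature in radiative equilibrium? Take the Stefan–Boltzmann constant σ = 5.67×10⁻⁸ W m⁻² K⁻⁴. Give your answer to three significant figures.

Effective emission temperature (TOA balance): σT_e⁴ = S(1−α)/4 = 44.92 W m⁻² → T_e = 167.8 K.
The surface balance (absorbed SW + ε·downward IR = σT_s⁴) with T_a⁴ = T_s⁴/2 reduces to T_s = T_e·[2/(2−ε)]^¼ = 195.0 K.

195 kelvin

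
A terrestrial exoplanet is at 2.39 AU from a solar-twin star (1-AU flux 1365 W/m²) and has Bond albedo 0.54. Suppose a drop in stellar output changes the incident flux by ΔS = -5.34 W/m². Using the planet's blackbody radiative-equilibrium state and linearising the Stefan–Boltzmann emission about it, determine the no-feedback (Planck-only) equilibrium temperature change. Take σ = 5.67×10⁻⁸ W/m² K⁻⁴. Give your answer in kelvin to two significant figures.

-0.83 K

Flux at the orbit: S = 1365/(2.39)² = 239.0 W/m².
The baseline emission temperature is T_e = 148.4 K.
TOA radiative forcing: ΔF = (1−α)ΔS/4 = 0.46·(-5.34)/4 = -0.6141 W/m².
Planck response: λ_P = 4σT_e³ = 4·5.67×10⁻⁸·(148.4)³ = 0.7409 W/m²/K.
So ΔT₀ = -0.6141/0.7409 = -0.829 K.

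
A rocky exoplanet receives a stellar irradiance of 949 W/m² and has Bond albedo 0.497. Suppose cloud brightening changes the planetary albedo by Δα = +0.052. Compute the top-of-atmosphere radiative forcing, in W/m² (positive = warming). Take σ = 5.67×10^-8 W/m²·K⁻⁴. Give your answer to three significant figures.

-12.3 W/m²

The change in absorbed flux is Δ[S(1−α)/4] = −SΔα/4 = -12.34 W/m².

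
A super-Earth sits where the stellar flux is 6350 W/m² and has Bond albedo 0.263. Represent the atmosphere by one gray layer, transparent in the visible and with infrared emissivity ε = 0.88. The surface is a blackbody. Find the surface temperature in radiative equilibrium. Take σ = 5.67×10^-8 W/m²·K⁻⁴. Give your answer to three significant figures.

The planet radiates to space at T_e = [S(1−α)/(4σ)]^(1/4) = 379.0 K.
For a single slab of emissivity ε, T_s⁴ = 2T_e⁴/(2−ε); thus T_s = 379.0·(1.786)^(1/4) = 438.1 K.

438 kelvin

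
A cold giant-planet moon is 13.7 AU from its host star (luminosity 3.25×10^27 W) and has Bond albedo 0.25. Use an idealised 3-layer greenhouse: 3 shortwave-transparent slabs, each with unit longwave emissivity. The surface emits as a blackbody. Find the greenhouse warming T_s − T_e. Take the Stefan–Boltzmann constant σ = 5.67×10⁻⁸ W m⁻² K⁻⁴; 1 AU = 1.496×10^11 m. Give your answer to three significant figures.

Orbital distance: d = 13.7 AU = 2.050×10^12 m.
S = L/(4πd²) = 61.57 W m⁻².
The effective emission temperature is T_e = [S(1−α)/(4σ)]^¼ = 119.5 K.
Surface: T_s = (4)^¼·T_e = 168.9 K.
Warming: T_s − T_e = 49.48 K.

49.5 kelvin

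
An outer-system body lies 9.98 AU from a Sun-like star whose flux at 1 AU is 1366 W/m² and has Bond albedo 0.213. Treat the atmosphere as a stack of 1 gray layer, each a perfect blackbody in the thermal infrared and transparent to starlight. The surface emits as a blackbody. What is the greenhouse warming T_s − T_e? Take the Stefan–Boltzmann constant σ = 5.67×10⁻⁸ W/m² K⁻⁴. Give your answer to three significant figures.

15.7 kelvin

Irradiance scales as 1/d², so S = 1366 W/m² × (1/9.98)² = 13.71 W/m².
Top-of-atmosphere balance: σT_e⁴ = S(1−α)/4 = 2.698 W/m² → T_e = 83.06 K.
Surface: T_s = (2)^¼·T_e = 98.77 K.
Warming: T_s − T_e = 15.72 K.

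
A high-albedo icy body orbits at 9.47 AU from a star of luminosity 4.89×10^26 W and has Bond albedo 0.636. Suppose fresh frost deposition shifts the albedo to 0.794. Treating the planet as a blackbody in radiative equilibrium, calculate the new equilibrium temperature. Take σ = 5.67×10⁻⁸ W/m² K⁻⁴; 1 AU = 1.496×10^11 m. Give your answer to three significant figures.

64.8 K

d = 9.47 × 1.496×10^11 m = 1.417×10^12 m.
Spreading L over a sphere of radius d: S = 4.89×10^26/(4π·1.42×10^12²) = 19.39 W/m².
T₂ = [S(1−α₂)/(4σ)]^(1/4) = [19.39·0.206/(4σ)]^(1/4) = 64.78 K.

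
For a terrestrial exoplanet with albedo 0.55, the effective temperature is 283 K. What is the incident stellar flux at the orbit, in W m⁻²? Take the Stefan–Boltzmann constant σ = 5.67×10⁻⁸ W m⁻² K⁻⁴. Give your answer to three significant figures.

3230 W m⁻²

From S(1−α)/4 = σT⁴: S = 4σT⁴/(1−α).
The emitted flux is σT⁴ = 363.7 W m⁻².
So S = 4×363.7/(1−0.55) = 3233 W m⁻².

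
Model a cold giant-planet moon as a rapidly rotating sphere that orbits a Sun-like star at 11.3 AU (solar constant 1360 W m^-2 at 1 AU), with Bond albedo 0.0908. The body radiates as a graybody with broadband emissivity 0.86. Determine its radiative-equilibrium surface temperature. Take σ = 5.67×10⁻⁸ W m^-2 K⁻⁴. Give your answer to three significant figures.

83.9 K

Irradiance scales as 1/d², so S = 1360 W m^-2 × (1/11.3)² = 10.65 W m^-2.
Averaging over the sphere, the absorbed flux is S(1−α)/4 = 2.421 W m^-2.
Equating to εσT⁴ with ε = 0.86: T = (2.421/0.86σ)^(1/4) = 83.94 K.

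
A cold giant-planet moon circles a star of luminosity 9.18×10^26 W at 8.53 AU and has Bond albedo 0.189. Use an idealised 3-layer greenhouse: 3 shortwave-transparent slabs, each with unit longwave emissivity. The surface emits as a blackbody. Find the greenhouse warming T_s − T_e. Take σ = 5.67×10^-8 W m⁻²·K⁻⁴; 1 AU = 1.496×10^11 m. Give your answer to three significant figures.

46.6 kelvin

d = 8.53 × 1.496×10^11 m = 1.276×10^12 m.
S = L/(4πd²) = 44.86 W m⁻².
OLR = S(1−α)/4 = 9.096 W m⁻²; the top layer radiates at T_e = 112.5 K.
T_s = (N+1)^(1/4)·T_e = 159.2 K.
So the greenhouse effect raises the surface by 159.2 − 112.5 = 46.62 K.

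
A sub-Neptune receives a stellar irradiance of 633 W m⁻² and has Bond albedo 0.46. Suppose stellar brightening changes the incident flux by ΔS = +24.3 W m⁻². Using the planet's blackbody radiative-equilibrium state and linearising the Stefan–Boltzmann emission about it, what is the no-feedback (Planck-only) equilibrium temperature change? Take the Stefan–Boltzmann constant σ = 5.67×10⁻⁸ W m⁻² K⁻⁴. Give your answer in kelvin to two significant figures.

1.9 K

The baseline emission temperature is T_e = 197.0 K.
TOA radiative forcing: ΔF = (1−α)ΔS/4 = 0.54·(+24.3)/4 = 3.281 W m⁻².
Planck response: λ_P = 4σT_e³ = 4·5.67×10⁻⁸·(197.0)³ = 1.735 W m⁻²/K.
ΔT₀ = ΔF/λ_P = 3.281/1.735 = 1.89 K.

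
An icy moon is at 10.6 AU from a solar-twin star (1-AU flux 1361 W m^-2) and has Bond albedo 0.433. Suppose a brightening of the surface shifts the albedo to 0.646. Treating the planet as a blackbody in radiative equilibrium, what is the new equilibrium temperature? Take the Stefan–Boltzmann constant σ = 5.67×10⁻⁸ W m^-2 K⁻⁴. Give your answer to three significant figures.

By the inverse-square law, S = 1361/10.6² = 12.11 W m^-2.
T₂ = [S(1−α₂)/(4σ)]^(1/4) = [12.11·0.354/(4σ)]^(1/4) = 65.94 K.

65.9 K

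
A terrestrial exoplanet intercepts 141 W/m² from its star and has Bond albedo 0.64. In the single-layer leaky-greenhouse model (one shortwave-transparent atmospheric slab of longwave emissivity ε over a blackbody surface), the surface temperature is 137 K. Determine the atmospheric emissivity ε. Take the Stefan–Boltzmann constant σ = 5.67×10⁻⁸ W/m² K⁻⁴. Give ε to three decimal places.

0.729

First, T_e = [141.0·(1−0.64)/(4σ)]^(1/4) = 122.3 K.
Inverting T_s⁴ = 2T_e⁴/(2−ε): (T_e/T_s)⁴ = 0.6353, so ε = 2(1 − 0.6353) = 0.7293.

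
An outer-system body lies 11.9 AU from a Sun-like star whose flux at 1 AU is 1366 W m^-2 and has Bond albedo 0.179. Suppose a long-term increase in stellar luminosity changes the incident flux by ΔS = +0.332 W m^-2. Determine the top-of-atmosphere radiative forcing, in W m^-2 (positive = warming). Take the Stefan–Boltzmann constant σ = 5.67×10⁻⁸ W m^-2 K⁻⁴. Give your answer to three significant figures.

0.0681 W m^-2

Flux at the orbit: S = 1366/(11.9)² = 9.646 W m^-2.
TOA radiative forcing: ΔF = (1−α)ΔS/4 = 0.821·(+0.332)/4 = 0.06814 W m^-2.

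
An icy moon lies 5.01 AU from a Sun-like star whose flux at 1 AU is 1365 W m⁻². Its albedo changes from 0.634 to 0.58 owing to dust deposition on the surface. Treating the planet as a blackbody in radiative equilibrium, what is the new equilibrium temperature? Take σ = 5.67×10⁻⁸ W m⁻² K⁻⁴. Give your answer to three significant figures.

Irradiance scales as 1/d², so S = 1365 W m⁻² × (1/5.01)² = 54.38 W m⁻².
New equilibrium: T₂ = [(1−0.58)·54.38/(4σ)]^(1/4) = 100.2 K.

100 K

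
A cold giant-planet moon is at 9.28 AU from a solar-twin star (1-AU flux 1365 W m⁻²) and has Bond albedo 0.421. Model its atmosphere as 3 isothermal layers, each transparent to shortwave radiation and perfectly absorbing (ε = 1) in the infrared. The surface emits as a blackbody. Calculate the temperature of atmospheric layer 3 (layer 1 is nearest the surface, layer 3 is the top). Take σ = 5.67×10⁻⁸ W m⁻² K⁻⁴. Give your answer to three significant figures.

By the inverse-square law, S = 1365/9.28² = 15.85 W m⁻².
Top-of-atmosphere balance: σT_e⁴ = S(1−α)/4 = 2.294 W m⁻² → T_e = 79.76 K.
The net upward flux σT_e⁴ is constant between every pair of levels, so T_k⁴ = (N+1−k)T_e⁴.
T_3 = (1)^(1/4)·79.76 = 79.76 K.

79.8 kelvin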